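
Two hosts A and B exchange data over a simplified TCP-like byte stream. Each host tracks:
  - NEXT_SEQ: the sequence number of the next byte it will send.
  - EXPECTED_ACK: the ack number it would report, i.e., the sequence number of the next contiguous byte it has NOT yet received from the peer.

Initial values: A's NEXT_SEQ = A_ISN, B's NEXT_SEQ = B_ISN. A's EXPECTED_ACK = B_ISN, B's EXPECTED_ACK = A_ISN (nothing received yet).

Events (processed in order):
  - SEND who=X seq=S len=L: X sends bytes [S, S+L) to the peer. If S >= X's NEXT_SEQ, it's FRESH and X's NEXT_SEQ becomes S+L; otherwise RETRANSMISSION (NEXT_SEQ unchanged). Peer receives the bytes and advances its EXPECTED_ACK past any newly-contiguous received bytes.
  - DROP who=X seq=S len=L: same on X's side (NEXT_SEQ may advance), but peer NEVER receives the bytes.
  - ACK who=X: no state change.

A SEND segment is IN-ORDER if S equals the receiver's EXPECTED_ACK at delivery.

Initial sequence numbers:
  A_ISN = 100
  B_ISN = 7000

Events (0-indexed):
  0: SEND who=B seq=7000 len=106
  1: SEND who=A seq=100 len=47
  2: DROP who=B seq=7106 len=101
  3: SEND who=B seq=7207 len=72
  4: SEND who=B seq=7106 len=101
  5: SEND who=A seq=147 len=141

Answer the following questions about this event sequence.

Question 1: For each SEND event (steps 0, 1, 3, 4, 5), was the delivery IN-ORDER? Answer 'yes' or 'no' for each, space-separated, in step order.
Step 0: SEND seq=7000 -> in-order
Step 1: SEND seq=100 -> in-order
Step 3: SEND seq=7207 -> out-of-order
Step 4: SEND seq=7106 -> in-order
Step 5: SEND seq=147 -> in-order

Answer: yes yes no yes yes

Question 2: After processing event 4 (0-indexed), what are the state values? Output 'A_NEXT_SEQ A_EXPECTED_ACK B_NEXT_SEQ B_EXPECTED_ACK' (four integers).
After event 0: A_seq=100 A_ack=7106 B_seq=7106 B_ack=100
After event 1: A_seq=147 A_ack=7106 B_seq=7106 B_ack=147
After event 2: A_seq=147 A_ack=7106 B_seq=7207 B_ack=147
After event 3: A_seq=147 A_ack=7106 B_seq=7279 B_ack=147
After event 4: A_seq=147 A_ack=7279 B_seq=7279 B_ack=147

147 7279 7279 147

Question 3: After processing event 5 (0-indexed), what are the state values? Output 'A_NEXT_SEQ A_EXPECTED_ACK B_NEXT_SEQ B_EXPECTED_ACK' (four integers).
After event 0: A_seq=100 A_ack=7106 B_seq=7106 B_ack=100
After event 1: A_seq=147 A_ack=7106 B_seq=7106 B_ack=147
After event 2: A_seq=147 A_ack=7106 B_seq=7207 B_ack=147
After event 3: A_seq=147 A_ack=7106 B_seq=7279 B_ack=147
After event 4: A_seq=147 A_ack=7279 B_seq=7279 B_ack=147
After event 5: A_seq=288 A_ack=7279 B_seq=7279 B_ack=288

288 7279 7279 288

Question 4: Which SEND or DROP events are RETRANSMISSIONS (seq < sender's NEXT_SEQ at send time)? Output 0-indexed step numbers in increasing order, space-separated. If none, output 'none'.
Answer: 4

Derivation:
Step 0: SEND seq=7000 -> fresh
Step 1: SEND seq=100 -> fresh
Step 2: DROP seq=7106 -> fresh
Step 3: SEND seq=7207 -> fresh
Step 4: SEND seq=7106 -> retransmit
Step 5: SEND seq=147 -> fresh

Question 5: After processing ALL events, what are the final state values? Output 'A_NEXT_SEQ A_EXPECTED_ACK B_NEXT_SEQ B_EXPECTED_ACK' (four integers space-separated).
Answer: 288 7279 7279 288

Derivation:
After event 0: A_seq=100 A_ack=7106 B_seq=7106 B_ack=100
After event 1: A_seq=147 A_ack=7106 B_seq=7106 B_ack=147
After event 2: A_seq=147 A_ack=7106 B_seq=7207 B_ack=147
After event 3: A_seq=147 A_ack=7106 B_seq=7279 B_ack=147
After event 4: A_seq=147 A_ack=7279 B_seq=7279 B_ack=147
After event 5: A_seq=288 A_ack=7279 B_seq=7279 B_ack=288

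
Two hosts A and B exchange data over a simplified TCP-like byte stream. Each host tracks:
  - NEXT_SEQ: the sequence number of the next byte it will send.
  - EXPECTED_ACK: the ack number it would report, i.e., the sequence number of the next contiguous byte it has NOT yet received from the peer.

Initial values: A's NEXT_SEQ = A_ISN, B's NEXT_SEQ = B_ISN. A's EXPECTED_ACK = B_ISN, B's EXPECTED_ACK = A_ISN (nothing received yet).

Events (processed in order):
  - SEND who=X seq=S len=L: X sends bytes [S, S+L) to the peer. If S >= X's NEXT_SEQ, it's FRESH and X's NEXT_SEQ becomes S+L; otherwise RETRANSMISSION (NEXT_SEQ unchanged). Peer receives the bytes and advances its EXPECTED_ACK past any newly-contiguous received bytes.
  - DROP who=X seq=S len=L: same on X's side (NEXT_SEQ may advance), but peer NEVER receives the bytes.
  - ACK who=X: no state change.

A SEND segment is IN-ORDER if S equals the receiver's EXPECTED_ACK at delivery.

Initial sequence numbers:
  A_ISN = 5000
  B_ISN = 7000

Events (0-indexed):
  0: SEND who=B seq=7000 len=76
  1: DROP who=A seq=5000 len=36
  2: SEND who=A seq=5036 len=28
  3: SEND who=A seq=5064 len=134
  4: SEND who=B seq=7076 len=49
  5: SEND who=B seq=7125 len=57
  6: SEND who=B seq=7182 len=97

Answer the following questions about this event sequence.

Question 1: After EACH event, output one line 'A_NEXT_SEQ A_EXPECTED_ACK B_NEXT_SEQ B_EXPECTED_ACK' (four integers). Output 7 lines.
5000 7076 7076 5000
5036 7076 7076 5000
5064 7076 7076 5000
5198 7076 7076 5000
5198 7125 7125 5000
5198 7182 7182 5000
5198 7279 7279 5000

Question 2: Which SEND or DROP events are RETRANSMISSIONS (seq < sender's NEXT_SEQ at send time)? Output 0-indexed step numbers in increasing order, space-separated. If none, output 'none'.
Answer: none

Derivation:
Step 0: SEND seq=7000 -> fresh
Step 1: DROP seq=5000 -> fresh
Step 2: SEND seq=5036 -> fresh
Step 3: SEND seq=5064 -> fresh
Step 4: SEND seq=7076 -> fresh
Step 5: SEND seq=7125 -> fresh
Step 6: SEND seq=7182 -> fresh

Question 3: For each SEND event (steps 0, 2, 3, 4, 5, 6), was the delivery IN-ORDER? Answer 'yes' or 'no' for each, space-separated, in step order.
Answer: yes no no yes yes yes

Derivation:
Step 0: SEND seq=7000 -> in-order
Step 2: SEND seq=5036 -> out-of-order
Step 3: SEND seq=5064 -> out-of-order
Step 4: SEND seq=7076 -> in-order
Step 5: SEND seq=7125 -> in-order
Step 6: SEND seq=7182 -> in-order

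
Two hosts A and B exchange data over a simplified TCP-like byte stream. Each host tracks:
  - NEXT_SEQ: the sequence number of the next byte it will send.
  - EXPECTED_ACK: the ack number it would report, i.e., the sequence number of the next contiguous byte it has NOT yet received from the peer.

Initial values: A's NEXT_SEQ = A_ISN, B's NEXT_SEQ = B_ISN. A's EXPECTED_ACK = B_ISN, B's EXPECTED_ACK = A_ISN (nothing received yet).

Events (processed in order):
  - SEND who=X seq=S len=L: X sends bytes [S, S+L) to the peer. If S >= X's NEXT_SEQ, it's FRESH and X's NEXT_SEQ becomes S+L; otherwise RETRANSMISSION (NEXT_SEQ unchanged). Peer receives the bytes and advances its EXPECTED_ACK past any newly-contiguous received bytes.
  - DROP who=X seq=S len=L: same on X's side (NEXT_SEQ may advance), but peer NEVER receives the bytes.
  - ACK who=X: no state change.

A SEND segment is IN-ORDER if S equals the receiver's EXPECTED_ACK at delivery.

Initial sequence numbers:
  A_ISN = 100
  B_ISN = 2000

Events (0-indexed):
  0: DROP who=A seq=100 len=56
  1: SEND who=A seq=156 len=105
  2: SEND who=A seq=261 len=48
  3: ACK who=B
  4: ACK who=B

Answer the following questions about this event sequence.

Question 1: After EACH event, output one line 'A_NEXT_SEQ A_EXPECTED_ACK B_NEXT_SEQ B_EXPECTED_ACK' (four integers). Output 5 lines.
156 2000 2000 100
261 2000 2000 100
309 2000 2000 100
309 2000 2000 100
309 2000 2000 100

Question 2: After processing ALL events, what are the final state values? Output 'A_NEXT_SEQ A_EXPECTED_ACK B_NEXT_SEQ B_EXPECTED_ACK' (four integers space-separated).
Answer: 309 2000 2000 100

Derivation:
After event 0: A_seq=156 A_ack=2000 B_seq=2000 B_ack=100
After event 1: A_seq=261 A_ack=2000 B_seq=2000 B_ack=100
After event 2: A_seq=309 A_ack=2000 B_seq=2000 B_ack=100
After event 3: A_seq=309 A_ack=2000 B_seq=2000 B_ack=100
After event 4: A_seq=309 A_ack=2000 B_seq=2000 B_ack=100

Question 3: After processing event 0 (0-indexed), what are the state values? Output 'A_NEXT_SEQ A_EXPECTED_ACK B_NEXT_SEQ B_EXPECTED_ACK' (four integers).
After event 0: A_seq=156 A_ack=2000 B_seq=2000 B_ack=100

156 2000 2000 100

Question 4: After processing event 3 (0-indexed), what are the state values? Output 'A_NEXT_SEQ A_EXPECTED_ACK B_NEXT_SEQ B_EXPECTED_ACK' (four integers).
After event 0: A_seq=156 A_ack=2000 B_seq=2000 B_ack=100
After event 1: A_seq=261 A_ack=2000 B_seq=2000 B_ack=100
After event 2: A_seq=309 A_ack=2000 B_seq=2000 B_ack=100
After event 3: A_seq=309 A_ack=2000 B_seq=2000 B_ack=100

309 2000 2000 100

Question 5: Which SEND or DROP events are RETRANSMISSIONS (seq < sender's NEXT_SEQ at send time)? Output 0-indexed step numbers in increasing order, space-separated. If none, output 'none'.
Step 0: DROP seq=100 -> fresh
Step 1: SEND seq=156 -> fresh
Step 2: SEND seq=261 -> fresh

Answer: none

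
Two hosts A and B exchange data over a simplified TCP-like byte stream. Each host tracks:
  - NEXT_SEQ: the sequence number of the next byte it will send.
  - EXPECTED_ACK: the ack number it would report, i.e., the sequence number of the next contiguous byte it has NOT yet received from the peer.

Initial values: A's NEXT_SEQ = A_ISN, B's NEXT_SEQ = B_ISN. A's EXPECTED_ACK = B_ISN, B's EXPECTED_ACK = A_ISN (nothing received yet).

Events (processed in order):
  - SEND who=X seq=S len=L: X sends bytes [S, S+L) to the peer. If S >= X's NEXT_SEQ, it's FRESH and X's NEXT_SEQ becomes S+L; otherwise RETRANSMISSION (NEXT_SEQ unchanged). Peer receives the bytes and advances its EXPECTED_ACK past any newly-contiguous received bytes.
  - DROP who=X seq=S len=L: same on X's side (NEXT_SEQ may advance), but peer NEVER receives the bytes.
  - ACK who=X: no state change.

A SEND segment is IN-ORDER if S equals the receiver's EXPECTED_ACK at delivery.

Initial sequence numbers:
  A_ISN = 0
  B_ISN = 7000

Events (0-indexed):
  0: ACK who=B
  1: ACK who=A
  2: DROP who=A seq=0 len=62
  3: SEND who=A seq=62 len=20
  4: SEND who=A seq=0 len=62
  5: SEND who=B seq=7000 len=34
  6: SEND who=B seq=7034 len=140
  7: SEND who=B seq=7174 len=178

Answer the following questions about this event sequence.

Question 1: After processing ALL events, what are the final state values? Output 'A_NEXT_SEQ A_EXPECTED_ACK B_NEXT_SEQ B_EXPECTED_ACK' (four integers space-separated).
After event 0: A_seq=0 A_ack=7000 B_seq=7000 B_ack=0
After event 1: A_seq=0 A_ack=7000 B_seq=7000 B_ack=0
After event 2: A_seq=62 A_ack=7000 B_seq=7000 B_ack=0
After event 3: A_seq=82 A_ack=7000 B_seq=7000 B_ack=0
After event 4: A_seq=82 A_ack=7000 B_seq=7000 B_ack=82
After event 5: A_seq=82 A_ack=7034 B_seq=7034 B_ack=82
After event 6: A_seq=82 A_ack=7174 B_seq=7174 B_ack=82
After event 7: A_seq=82 A_ack=7352 B_seq=7352 B_ack=82

Answer: 82 7352 7352 82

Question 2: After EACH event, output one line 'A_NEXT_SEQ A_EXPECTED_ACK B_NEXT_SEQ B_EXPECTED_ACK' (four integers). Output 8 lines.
0 7000 7000 0
0 7000 7000 0
62 7000 7000 0
82 7000 7000 0
82 7000 7000 82
82 7034 7034 82
82 7174 7174 82
82 7352 7352 82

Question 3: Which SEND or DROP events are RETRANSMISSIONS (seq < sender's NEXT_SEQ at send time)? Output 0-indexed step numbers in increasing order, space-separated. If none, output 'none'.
Answer: 4

Derivation:
Step 2: DROP seq=0 -> fresh
Step 3: SEND seq=62 -> fresh
Step 4: SEND seq=0 -> retransmit
Step 5: SEND seq=7000 -> fresh
Step 6: SEND seq=7034 -> fresh
Step 7: SEND seq=7174 -> fresh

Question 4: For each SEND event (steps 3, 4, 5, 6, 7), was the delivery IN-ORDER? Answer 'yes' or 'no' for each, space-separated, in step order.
Answer: no yes yes yes yes

Derivation:
Step 3: SEND seq=62 -> out-of-order
Step 4: SEND seq=0 -> in-order
Step 5: SEND seq=7000 -> in-order
Step 6: SEND seq=7034 -> in-order
Step 7: SEND seq=7174 -> in-order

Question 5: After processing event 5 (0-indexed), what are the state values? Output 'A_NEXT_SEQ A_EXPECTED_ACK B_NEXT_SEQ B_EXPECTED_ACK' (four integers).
After event 0: A_seq=0 A_ack=7000 B_seq=7000 B_ack=0
After event 1: A_seq=0 A_ack=7000 B_seq=7000 B_ack=0
After event 2: A_seq=62 A_ack=7000 B_seq=7000 B_ack=0
After event 3: A_seq=82 A_ack=7000 B_seq=7000 B_ack=0
After event 4: A_seq=82 A_ack=7000 B_seq=7000 B_ack=82
After event 5: A_seq=82 A_ack=7034 B_seq=7034 B_ack=82

82 7034 7034 82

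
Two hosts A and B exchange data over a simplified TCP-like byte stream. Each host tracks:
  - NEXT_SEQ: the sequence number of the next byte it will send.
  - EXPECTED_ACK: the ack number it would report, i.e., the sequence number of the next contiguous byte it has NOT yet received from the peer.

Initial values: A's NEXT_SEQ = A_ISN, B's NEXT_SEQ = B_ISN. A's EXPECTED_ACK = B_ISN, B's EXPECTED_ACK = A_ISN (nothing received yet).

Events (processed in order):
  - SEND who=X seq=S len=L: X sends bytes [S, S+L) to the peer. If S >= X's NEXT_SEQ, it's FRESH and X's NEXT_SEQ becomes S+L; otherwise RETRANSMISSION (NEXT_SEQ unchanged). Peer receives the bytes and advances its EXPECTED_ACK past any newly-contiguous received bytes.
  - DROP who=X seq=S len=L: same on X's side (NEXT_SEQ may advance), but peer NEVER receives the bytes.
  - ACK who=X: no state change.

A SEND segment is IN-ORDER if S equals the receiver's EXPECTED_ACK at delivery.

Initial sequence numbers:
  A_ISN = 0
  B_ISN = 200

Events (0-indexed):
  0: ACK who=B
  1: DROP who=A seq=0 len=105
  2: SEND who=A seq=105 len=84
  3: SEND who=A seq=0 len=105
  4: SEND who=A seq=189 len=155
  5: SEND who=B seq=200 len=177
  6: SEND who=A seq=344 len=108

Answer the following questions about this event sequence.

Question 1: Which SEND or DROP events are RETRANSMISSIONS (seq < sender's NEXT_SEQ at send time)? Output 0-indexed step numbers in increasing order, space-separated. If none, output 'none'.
Answer: 3

Derivation:
Step 1: DROP seq=0 -> fresh
Step 2: SEND seq=105 -> fresh
Step 3: SEND seq=0 -> retransmit
Step 4: SEND seq=189 -> fresh
Step 5: SEND seq=200 -> fresh
Step 6: SEND seq=344 -> fresh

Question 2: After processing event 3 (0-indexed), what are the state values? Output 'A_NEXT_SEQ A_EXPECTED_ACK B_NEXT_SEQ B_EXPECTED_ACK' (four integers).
After event 0: A_seq=0 A_ack=200 B_seq=200 B_ack=0
After event 1: A_seq=105 A_ack=200 B_seq=200 B_ack=0
After event 2: A_seq=189 A_ack=200 B_seq=200 B_ack=0
After event 3: A_seq=189 A_ack=200 B_seq=200 B_ack=189

189 200 200 189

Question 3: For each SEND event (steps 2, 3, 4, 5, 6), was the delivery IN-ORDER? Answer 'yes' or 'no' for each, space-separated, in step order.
Step 2: SEND seq=105 -> out-of-order
Step 3: SEND seq=0 -> in-order
Step 4: SEND seq=189 -> in-order
Step 5: SEND seq=200 -> in-order
Step 6: SEND seq=344 -> in-order

Answer: no yes yes yes yes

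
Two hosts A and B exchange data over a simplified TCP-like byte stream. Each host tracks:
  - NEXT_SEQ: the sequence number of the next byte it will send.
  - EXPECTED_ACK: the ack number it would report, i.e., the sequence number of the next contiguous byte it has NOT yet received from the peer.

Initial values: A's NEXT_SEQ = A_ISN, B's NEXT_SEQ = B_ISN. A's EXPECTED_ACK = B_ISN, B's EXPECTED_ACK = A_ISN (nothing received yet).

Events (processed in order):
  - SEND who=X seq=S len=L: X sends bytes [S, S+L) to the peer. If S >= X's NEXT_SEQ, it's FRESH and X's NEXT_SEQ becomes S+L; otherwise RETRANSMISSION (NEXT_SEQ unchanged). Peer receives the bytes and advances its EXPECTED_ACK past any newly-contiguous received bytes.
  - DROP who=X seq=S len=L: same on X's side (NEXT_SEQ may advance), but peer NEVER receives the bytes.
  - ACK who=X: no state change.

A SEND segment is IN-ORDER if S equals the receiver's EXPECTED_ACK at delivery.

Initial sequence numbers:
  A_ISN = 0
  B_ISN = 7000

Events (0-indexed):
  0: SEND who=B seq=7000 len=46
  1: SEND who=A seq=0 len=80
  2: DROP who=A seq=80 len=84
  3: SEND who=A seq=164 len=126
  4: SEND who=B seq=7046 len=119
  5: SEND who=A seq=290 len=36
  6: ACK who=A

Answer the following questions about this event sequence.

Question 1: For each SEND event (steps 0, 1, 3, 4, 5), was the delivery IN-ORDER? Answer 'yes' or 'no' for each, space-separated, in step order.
Answer: yes yes no yes no

Derivation:
Step 0: SEND seq=7000 -> in-order
Step 1: SEND seq=0 -> in-order
Step 3: SEND seq=164 -> out-of-order
Step 4: SEND seq=7046 -> in-order
Step 5: SEND seq=290 -> out-of-order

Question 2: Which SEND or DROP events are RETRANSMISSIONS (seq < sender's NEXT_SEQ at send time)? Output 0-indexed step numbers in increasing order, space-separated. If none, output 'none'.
Answer: none

Derivation:
Step 0: SEND seq=7000 -> fresh
Step 1: SEND seq=0 -> fresh
Step 2: DROP seq=80 -> fresh
Step 3: SEND seq=164 -> fresh
Step 4: SEND seq=7046 -> fresh
Step 5: SEND seq=290 -> fresh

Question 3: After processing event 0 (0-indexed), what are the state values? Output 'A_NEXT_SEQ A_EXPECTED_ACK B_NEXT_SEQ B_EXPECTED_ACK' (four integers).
After event 0: A_seq=0 A_ack=7046 B_seq=7046 B_ack=0

0 7046 7046 0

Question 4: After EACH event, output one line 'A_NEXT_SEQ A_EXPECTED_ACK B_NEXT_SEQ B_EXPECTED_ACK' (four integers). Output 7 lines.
0 7046 7046 0
80 7046 7046 80
164 7046 7046 80
290 7046 7046 80
290 7165 7165 80
326 7165 7165 80
326 7165 7165 80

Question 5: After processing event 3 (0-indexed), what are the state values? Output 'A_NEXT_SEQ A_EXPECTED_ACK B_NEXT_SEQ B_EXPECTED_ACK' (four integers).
After event 0: A_seq=0 A_ack=7046 B_seq=7046 B_ack=0
After event 1: A_seq=80 A_ack=7046 B_seq=7046 B_ack=80
After event 2: A_seq=164 A_ack=7046 B_seq=7046 B_ack=80
After event 3: A_seq=290 A_ack=7046 B_seq=7046 B_ack=80

290 7046 7046 80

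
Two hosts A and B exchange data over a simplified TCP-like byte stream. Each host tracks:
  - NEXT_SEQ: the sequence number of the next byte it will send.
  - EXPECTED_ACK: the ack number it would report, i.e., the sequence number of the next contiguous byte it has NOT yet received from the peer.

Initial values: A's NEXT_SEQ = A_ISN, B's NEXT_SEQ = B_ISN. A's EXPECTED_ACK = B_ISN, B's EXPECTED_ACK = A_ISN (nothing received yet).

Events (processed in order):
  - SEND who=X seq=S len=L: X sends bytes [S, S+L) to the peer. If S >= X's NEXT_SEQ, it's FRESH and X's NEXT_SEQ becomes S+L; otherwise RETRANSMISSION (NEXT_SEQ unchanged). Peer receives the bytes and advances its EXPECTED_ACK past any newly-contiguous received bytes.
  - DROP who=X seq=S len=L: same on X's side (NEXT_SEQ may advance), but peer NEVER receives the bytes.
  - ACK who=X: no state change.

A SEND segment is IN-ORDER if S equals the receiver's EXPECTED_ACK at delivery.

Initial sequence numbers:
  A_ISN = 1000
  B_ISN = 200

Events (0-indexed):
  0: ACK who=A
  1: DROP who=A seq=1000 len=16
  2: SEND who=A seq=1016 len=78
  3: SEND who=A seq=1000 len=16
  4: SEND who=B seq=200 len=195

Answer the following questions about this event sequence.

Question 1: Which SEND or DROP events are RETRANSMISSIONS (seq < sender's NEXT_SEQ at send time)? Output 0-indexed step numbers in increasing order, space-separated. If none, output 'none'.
Answer: 3

Derivation:
Step 1: DROP seq=1000 -> fresh
Step 2: SEND seq=1016 -> fresh
Step 3: SEND seq=1000 -> retransmit
Step 4: SEND seq=200 -> fresh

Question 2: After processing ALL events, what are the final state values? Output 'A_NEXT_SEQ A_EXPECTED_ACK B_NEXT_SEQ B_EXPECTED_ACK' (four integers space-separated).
Answer: 1094 395 395 1094

Derivation:
After event 0: A_seq=1000 A_ack=200 B_seq=200 B_ack=1000
After event 1: A_seq=1016 A_ack=200 B_seq=200 B_ack=1000
After event 2: A_seq=1094 A_ack=200 B_seq=200 B_ack=1000
After event 3: A_seq=1094 A_ack=200 B_seq=200 B_ack=1094
After event 4: A_seq=1094 A_ack=395 B_seq=395 B_ack=1094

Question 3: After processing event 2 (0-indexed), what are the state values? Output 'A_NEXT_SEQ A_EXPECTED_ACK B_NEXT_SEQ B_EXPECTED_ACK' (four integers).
After event 0: A_seq=1000 A_ack=200 B_seq=200 B_ack=1000
After event 1: A_seq=1016 A_ack=200 B_seq=200 B_ack=1000
After event 2: A_seq=1094 A_ack=200 B_seq=200 B_ack=1000

1094 200 200 1000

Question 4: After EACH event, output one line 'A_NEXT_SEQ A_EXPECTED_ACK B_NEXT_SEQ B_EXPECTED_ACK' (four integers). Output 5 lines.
1000 200 200 1000
1016 200 200 1000
1094 200 200 1000
1094 200 200 1094
1094 395 395 1094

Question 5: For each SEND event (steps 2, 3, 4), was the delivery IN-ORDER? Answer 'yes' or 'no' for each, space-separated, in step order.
Step 2: SEND seq=1016 -> out-of-order
Step 3: SEND seq=1000 -> in-order
Step 4: SEND seq=200 -> in-order

Answer: no yes yes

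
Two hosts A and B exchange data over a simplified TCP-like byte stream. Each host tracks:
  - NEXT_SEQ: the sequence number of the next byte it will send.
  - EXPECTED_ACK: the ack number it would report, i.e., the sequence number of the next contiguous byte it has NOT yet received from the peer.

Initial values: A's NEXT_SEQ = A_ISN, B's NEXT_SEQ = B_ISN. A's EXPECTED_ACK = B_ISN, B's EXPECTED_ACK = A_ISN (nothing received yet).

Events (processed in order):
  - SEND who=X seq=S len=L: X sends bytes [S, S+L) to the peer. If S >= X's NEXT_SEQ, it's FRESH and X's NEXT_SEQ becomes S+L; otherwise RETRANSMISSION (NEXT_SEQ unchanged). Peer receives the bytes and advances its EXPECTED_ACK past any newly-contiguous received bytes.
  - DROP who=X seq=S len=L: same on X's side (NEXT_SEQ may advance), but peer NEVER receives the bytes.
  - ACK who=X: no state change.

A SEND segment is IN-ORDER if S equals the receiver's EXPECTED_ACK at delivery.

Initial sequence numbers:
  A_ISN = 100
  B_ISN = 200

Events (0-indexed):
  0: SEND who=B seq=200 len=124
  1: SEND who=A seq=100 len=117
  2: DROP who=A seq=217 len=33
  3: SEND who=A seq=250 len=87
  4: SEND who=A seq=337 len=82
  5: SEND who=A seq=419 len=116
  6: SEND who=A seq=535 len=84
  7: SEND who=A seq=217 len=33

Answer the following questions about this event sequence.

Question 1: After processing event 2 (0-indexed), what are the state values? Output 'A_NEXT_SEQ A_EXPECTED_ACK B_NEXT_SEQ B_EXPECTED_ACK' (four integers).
After event 0: A_seq=100 A_ack=324 B_seq=324 B_ack=100
After event 1: A_seq=217 A_ack=324 B_seq=324 B_ack=217
After event 2: A_seq=250 A_ack=324 B_seq=324 B_ack=217

250 324 324 217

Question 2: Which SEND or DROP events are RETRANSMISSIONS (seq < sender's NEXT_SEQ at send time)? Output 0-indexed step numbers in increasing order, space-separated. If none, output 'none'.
Answer: 7

Derivation:
Step 0: SEND seq=200 -> fresh
Step 1: SEND seq=100 -> fresh
Step 2: DROP seq=217 -> fresh
Step 3: SEND seq=250 -> fresh
Step 4: SEND seq=337 -> fresh
Step 5: SEND seq=419 -> fresh
Step 6: SEND seq=535 -> fresh
Step 7: SEND seq=217 -> retransmit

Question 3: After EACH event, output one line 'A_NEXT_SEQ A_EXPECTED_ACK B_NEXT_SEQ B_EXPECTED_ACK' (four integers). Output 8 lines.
100 324 324 100
217 324 324 217
250 324 324 217
337 324 324 217
419 324 324 217
535 324 324 217
619 324 324 217
619 324 324 619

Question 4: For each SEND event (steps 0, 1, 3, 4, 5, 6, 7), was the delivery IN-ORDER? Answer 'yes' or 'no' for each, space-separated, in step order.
Answer: yes yes no no no no yes

Derivation:
Step 0: SEND seq=200 -> in-order
Step 1: SEND seq=100 -> in-order
Step 3: SEND seq=250 -> out-of-order
Step 4: SEND seq=337 -> out-of-order
Step 5: SEND seq=419 -> out-of-order
Step 6: SEND seq=535 -> out-of-order
Step 7: SEND seq=217 -> in-order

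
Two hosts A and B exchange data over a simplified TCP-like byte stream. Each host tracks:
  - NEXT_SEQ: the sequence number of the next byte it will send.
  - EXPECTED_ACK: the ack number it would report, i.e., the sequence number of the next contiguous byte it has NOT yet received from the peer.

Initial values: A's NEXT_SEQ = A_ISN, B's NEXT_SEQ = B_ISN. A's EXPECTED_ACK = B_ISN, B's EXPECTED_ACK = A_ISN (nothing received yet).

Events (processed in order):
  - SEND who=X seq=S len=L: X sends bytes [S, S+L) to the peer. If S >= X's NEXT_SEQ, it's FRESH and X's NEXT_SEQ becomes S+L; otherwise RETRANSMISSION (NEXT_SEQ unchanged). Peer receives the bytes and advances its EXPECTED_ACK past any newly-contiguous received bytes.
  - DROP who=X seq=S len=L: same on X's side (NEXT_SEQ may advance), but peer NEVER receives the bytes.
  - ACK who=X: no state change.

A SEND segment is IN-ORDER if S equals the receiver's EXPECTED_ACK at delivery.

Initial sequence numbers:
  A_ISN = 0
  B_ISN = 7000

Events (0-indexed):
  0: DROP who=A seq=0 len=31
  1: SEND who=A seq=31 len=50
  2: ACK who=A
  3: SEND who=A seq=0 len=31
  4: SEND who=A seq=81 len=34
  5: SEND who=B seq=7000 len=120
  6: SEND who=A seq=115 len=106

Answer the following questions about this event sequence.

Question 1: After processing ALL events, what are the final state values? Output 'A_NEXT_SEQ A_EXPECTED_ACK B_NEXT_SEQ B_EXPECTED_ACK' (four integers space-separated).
After event 0: A_seq=31 A_ack=7000 B_seq=7000 B_ack=0
After event 1: A_seq=81 A_ack=7000 B_seq=7000 B_ack=0
After event 2: A_seq=81 A_ack=7000 B_seq=7000 B_ack=0
After event 3: A_seq=81 A_ack=7000 B_seq=7000 B_ack=81
After event 4: A_seq=115 A_ack=7000 B_seq=7000 B_ack=115
After event 5: A_seq=115 A_ack=7120 B_seq=7120 B_ack=115
After event 6: A_seq=221 A_ack=7120 B_seq=7120 B_ack=221

Answer: 221 7120 7120 221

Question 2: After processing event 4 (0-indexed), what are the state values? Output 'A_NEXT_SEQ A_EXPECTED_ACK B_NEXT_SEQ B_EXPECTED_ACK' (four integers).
After event 0: A_seq=31 A_ack=7000 B_seq=7000 B_ack=0
After event 1: A_seq=81 A_ack=7000 B_seq=7000 B_ack=0
After event 2: A_seq=81 A_ack=7000 B_seq=7000 B_ack=0
After event 3: A_seq=81 A_ack=7000 B_seq=7000 B_ack=81
After event 4: A_seq=115 A_ack=7000 B_seq=7000 B_ack=115

115 7000 7000 115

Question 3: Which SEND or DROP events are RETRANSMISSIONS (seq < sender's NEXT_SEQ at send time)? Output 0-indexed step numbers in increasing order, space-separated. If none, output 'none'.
Answer: 3

Derivation:
Step 0: DROP seq=0 -> fresh
Step 1: SEND seq=31 -> fresh
Step 3: SEND seq=0 -> retransmit
Step 4: SEND seq=81 -> fresh
Step 5: SEND seq=7000 -> fresh
Step 6: SEND seq=115 -> fresh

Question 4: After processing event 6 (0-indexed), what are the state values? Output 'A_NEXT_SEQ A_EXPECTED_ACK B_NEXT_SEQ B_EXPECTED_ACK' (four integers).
After event 0: A_seq=31 A_ack=7000 B_seq=7000 B_ack=0
After event 1: A_seq=81 A_ack=7000 B_seq=7000 B_ack=0
After event 2: A_seq=81 A_ack=7000 B_seq=7000 B_ack=0
After event 3: A_seq=81 A_ack=7000 B_seq=7000 B_ack=81
After event 4: A_seq=115 A_ack=7000 B_seq=7000 B_ack=115
After event 5: A_seq=115 A_ack=7120 B_seq=7120 B_ack=115
After event 6: A_seq=221 A_ack=7120 B_seq=7120 B_ack=221

221 7120 7120 221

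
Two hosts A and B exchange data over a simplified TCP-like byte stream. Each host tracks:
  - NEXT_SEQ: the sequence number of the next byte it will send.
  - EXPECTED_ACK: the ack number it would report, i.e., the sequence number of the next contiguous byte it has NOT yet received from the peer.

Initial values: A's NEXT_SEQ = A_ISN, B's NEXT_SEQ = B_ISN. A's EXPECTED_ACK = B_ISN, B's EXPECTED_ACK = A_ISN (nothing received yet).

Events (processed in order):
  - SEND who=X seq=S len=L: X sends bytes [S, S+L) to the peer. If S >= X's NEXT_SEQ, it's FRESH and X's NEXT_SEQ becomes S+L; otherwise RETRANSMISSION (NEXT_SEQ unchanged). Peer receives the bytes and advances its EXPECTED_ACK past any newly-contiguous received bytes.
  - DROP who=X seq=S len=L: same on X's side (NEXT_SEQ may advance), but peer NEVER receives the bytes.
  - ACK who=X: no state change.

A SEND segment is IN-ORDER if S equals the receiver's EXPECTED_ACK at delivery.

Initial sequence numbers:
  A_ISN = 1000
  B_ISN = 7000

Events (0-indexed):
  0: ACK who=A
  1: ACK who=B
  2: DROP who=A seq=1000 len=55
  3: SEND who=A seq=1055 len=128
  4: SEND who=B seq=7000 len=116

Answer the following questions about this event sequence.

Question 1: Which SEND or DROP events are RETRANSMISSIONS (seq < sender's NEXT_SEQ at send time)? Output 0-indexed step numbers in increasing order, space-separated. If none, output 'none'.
Step 2: DROP seq=1000 -> fresh
Step 3: SEND seq=1055 -> fresh
Step 4: SEND seq=7000 -> fresh

Answer: none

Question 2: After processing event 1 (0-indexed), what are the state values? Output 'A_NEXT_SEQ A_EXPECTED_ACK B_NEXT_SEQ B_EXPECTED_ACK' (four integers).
After event 0: A_seq=1000 A_ack=7000 B_seq=7000 B_ack=1000
After event 1: A_seq=1000 A_ack=7000 B_seq=7000 B_ack=1000

1000 7000 7000 1000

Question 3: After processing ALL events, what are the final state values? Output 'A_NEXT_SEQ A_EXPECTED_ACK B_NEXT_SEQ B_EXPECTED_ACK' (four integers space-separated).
Answer: 1183 7116 7116 1000

Derivation:
After event 0: A_seq=1000 A_ack=7000 B_seq=7000 B_ack=1000
After event 1: A_seq=1000 A_ack=7000 B_seq=7000 B_ack=1000
After event 2: A_seq=1055 A_ack=7000 B_seq=7000 B_ack=1000
After event 3: A_seq=1183 A_ack=7000 B_seq=7000 B_ack=1000
After event 4: A_seq=1183 A_ack=7116 B_seq=7116 B_ack=1000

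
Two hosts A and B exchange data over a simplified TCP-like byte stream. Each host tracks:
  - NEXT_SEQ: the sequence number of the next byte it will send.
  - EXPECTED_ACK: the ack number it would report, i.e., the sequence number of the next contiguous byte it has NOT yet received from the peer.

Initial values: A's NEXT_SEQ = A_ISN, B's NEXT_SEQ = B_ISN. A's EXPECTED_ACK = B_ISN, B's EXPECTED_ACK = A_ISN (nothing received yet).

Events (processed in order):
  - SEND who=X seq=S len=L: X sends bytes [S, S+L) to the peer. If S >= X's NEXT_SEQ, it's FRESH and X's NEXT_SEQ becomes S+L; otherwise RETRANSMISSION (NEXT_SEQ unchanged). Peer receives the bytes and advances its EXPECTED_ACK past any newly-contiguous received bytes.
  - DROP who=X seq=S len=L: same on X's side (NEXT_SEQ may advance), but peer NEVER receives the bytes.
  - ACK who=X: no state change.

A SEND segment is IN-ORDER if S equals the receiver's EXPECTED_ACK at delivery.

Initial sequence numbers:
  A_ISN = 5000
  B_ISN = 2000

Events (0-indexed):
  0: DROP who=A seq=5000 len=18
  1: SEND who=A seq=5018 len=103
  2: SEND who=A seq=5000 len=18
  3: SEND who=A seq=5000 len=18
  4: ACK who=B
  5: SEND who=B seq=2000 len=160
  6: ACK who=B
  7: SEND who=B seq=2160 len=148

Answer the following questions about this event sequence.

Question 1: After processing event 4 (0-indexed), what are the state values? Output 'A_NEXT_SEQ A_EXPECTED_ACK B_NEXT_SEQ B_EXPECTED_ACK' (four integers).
After event 0: A_seq=5018 A_ack=2000 B_seq=2000 B_ack=5000
After event 1: A_seq=5121 A_ack=2000 B_seq=2000 B_ack=5000
After event 2: A_seq=5121 A_ack=2000 B_seq=2000 B_ack=5121
After event 3: A_seq=5121 A_ack=2000 B_seq=2000 B_ack=5121
After event 4: A_seq=5121 A_ack=2000 B_seq=2000 B_ack=5121

5121 2000 2000 5121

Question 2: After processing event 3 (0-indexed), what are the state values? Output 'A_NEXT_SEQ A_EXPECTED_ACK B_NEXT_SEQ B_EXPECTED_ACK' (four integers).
After event 0: A_seq=5018 A_ack=2000 B_seq=2000 B_ack=5000
After event 1: A_seq=5121 A_ack=2000 B_seq=2000 B_ack=5000
After event 2: A_seq=5121 A_ack=2000 B_seq=2000 B_ack=5121
After event 3: A_seq=5121 A_ack=2000 B_seq=2000 B_ack=5121

5121 2000 2000 5121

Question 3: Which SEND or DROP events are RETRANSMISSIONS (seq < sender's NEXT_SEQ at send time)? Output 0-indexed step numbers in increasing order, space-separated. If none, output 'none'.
Step 0: DROP seq=5000 -> fresh
Step 1: SEND seq=5018 -> fresh
Step 2: SEND seq=5000 -> retransmit
Step 3: SEND seq=5000 -> retransmit
Step 5: SEND seq=2000 -> fresh
Step 7: SEND seq=2160 -> fresh

Answer: 2 3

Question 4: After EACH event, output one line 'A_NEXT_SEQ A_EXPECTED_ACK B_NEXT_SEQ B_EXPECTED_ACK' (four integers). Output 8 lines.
5018 2000 2000 5000
5121 2000 2000 5000
5121 2000 2000 5121
5121 2000 2000 5121
5121 2000 2000 5121
5121 2160 2160 5121
5121 2160 2160 5121
5121 2308 2308 5121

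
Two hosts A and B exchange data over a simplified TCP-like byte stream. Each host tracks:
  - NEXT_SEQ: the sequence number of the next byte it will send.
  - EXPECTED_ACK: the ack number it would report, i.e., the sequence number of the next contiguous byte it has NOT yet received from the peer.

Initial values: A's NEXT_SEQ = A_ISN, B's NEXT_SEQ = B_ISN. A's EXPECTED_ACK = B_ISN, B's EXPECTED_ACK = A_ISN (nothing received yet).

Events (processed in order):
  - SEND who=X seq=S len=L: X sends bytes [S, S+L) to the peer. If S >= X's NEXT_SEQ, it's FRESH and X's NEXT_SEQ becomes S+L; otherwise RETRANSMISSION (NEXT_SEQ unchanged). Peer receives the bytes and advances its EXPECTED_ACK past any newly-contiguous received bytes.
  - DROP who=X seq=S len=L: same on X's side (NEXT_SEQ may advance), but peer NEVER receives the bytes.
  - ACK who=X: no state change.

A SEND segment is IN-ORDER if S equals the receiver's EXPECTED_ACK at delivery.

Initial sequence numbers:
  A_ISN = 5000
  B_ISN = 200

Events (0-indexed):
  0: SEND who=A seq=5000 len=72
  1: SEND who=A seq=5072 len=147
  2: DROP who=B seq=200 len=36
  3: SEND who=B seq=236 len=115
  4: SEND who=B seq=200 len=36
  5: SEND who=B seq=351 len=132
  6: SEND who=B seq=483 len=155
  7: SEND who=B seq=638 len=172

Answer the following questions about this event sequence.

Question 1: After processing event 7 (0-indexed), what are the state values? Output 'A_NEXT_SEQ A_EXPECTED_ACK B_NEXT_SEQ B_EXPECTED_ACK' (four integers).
After event 0: A_seq=5072 A_ack=200 B_seq=200 B_ack=5072
After event 1: A_seq=5219 A_ack=200 B_seq=200 B_ack=5219
After event 2: A_seq=5219 A_ack=200 B_seq=236 B_ack=5219
After event 3: A_seq=5219 A_ack=200 B_seq=351 B_ack=5219
After event 4: A_seq=5219 A_ack=351 B_seq=351 B_ack=5219
After event 5: A_seq=5219 A_ack=483 B_seq=483 B_ack=5219
After event 6: A_seq=5219 A_ack=638 B_seq=638 B_ack=5219
After event 7: A_seq=5219 A_ack=810 B_seq=810 B_ack=5219

5219 810 810 5219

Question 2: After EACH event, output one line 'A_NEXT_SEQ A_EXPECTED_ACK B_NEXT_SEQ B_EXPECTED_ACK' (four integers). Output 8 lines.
5072 200 200 5072
5219 200 200 5219
5219 200 236 5219
5219 200 351 5219
5219 351 351 5219
5219 483 483 5219
5219 638 638 5219
5219 810 810 5219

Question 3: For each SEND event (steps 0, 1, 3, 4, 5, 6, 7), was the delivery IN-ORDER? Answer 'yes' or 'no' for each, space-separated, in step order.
Step 0: SEND seq=5000 -> in-order
Step 1: SEND seq=5072 -> in-order
Step 3: SEND seq=236 -> out-of-order
Step 4: SEND seq=200 -> in-order
Step 5: SEND seq=351 -> in-order
Step 6: SEND seq=483 -> in-order
Step 7: SEND seq=638 -> in-order

Answer: yes yes no yes yes yes yes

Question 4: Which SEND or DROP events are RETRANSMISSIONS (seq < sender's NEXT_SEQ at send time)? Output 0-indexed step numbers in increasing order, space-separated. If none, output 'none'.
Step 0: SEND seq=5000 -> fresh
Step 1: SEND seq=5072 -> fresh
Step 2: DROP seq=200 -> fresh
Step 3: SEND seq=236 -> fresh
Step 4: SEND seq=200 -> retransmit
Step 5: SEND seq=351 -> fresh
Step 6: SEND seq=483 -> fresh
Step 7: SEND seq=638 -> fresh

Answer: 4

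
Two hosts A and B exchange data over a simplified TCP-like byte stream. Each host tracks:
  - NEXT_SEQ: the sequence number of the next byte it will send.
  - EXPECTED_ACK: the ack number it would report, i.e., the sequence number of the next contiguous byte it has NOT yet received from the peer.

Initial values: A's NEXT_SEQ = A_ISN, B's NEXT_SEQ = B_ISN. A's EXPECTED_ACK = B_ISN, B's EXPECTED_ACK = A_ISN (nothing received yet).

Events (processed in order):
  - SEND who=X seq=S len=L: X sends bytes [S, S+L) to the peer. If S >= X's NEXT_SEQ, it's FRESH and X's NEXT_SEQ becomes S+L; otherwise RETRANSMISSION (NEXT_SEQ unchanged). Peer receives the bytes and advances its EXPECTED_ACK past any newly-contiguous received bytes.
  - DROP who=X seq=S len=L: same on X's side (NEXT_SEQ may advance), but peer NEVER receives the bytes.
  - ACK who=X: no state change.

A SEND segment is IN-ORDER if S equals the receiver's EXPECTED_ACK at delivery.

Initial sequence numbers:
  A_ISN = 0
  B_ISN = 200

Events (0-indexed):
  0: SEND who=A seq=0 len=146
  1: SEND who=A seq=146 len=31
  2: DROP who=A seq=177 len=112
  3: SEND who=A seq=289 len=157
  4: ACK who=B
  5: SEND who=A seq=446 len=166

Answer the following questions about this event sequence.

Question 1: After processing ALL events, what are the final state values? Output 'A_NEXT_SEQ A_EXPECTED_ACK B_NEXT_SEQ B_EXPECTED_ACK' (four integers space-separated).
After event 0: A_seq=146 A_ack=200 B_seq=200 B_ack=146
After event 1: A_seq=177 A_ack=200 B_seq=200 B_ack=177
After event 2: A_seq=289 A_ack=200 B_seq=200 B_ack=177
After event 3: A_seq=446 A_ack=200 B_seq=200 B_ack=177
After event 4: A_seq=446 A_ack=200 B_seq=200 B_ack=177
After event 5: A_seq=612 A_ack=200 B_seq=200 B_ack=177

Answer: 612 200 200 177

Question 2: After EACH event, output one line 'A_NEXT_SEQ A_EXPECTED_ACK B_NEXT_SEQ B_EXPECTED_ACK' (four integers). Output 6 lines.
146 200 200 146
177 200 200 177
289 200 200 177
446 200 200 177
446 200 200 177
612 200 200 177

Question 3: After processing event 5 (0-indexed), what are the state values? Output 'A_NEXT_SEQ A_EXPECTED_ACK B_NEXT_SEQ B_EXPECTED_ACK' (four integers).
After event 0: A_seq=146 A_ack=200 B_seq=200 B_ack=146
After event 1: A_seq=177 A_ack=200 B_seq=200 B_ack=177
After event 2: A_seq=289 A_ack=200 B_seq=200 B_ack=177
After event 3: A_seq=446 A_ack=200 B_seq=200 B_ack=177
After event 4: A_seq=446 A_ack=200 B_seq=200 B_ack=177
After event 5: A_seq=612 A_ack=200 B_seq=200 B_ack=177

612 200 200 177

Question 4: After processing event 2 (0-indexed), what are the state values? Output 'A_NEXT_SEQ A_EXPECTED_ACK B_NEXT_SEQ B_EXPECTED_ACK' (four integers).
After event 0: A_seq=146 A_ack=200 B_seq=200 B_ack=146
After event 1: A_seq=177 A_ack=200 B_seq=200 B_ack=177
After event 2: A_seq=289 A_ack=200 B_seq=200 B_ack=177

289 200 200 177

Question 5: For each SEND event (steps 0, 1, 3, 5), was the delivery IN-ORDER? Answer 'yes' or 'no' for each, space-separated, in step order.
Answer: yes yes no no

Derivation:
Step 0: SEND seq=0 -> in-order
Step 1: SEND seq=146 -> in-order
Step 3: SEND seq=289 -> out-of-order
Step 5: SEND seq=446 -> out-of-order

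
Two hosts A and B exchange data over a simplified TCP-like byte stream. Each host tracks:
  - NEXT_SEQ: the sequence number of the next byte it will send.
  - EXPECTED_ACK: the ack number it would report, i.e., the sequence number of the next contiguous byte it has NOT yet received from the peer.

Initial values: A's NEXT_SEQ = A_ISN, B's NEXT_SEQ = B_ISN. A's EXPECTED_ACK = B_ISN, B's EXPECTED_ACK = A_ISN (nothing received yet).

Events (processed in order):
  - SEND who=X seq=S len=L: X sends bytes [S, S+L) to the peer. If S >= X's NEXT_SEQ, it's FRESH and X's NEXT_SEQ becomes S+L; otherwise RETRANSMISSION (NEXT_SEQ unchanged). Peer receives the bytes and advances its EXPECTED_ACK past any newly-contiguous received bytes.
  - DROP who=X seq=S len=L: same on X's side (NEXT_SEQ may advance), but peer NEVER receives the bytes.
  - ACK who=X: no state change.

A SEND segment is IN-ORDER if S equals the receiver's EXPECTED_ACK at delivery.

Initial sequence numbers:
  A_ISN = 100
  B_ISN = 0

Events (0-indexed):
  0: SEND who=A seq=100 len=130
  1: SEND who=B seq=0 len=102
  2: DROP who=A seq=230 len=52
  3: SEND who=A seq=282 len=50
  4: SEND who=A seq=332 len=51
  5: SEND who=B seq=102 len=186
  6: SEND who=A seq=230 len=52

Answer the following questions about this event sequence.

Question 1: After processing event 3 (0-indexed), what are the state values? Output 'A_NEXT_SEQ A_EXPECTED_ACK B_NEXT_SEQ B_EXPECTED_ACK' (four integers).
After event 0: A_seq=230 A_ack=0 B_seq=0 B_ack=230
After event 1: A_seq=230 A_ack=102 B_seq=102 B_ack=230
After event 2: A_seq=282 A_ack=102 B_seq=102 B_ack=230
After event 3: A_seq=332 A_ack=102 B_seq=102 B_ack=230

332 102 102 230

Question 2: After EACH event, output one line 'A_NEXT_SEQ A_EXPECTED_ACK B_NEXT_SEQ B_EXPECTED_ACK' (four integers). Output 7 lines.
230 0 0 230
230 102 102 230
282 102 102 230
332 102 102 230
383 102 102 230
383 288 288 230
383 288 288 383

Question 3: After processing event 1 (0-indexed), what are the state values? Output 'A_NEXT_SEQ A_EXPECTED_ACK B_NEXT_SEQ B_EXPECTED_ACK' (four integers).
After event 0: A_seq=230 A_ack=0 B_seq=0 B_ack=230
After event 1: A_seq=230 A_ack=102 B_seq=102 B_ack=230

230 102 102 230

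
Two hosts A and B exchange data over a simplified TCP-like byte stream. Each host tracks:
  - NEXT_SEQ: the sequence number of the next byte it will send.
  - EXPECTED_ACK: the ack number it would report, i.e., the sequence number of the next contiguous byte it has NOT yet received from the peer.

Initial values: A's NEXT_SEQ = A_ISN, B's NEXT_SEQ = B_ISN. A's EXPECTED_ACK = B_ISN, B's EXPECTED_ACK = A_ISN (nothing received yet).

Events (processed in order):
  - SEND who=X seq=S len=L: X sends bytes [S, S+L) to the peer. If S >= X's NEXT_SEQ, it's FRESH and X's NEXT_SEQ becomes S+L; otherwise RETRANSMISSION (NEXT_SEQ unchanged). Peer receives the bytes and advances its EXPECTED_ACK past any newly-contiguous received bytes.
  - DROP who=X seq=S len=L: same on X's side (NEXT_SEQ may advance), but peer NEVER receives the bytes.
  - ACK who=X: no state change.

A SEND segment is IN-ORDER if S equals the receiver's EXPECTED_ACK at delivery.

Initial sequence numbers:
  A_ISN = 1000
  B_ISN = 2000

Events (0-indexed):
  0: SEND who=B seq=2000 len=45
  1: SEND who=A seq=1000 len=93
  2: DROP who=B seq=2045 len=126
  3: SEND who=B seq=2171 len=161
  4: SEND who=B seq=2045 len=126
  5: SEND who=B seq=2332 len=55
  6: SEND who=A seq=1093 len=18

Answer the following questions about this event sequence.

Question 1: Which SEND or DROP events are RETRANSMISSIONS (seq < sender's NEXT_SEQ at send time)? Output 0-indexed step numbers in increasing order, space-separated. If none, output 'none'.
Step 0: SEND seq=2000 -> fresh
Step 1: SEND seq=1000 -> fresh
Step 2: DROP seq=2045 -> fresh
Step 3: SEND seq=2171 -> fresh
Step 4: SEND seq=2045 -> retransmit
Step 5: SEND seq=2332 -> fresh
Step 6: SEND seq=1093 -> fresh

Answer: 4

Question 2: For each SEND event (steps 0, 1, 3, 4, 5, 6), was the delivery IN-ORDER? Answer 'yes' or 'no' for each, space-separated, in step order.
Step 0: SEND seq=2000 -> in-order
Step 1: SEND seq=1000 -> in-order
Step 3: SEND seq=2171 -> out-of-order
Step 4: SEND seq=2045 -> in-order
Step 5: SEND seq=2332 -> in-order
Step 6: SEND seq=1093 -> in-order

Answer: yes yes no yes yes yes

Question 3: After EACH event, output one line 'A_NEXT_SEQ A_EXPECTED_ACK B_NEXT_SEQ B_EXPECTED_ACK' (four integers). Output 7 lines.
1000 2045 2045 1000
1093 2045 2045 1093
1093 2045 2171 1093
1093 2045 2332 1093
1093 2332 2332 1093
1093 2387 2387 1093
1111 2387 2387 1111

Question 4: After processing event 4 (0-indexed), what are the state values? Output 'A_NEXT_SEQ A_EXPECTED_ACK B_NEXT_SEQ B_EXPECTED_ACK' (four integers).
After event 0: A_seq=1000 A_ack=2045 B_seq=2045 B_ack=1000
After event 1: A_seq=1093 A_ack=2045 B_seq=2045 B_ack=1093
After event 2: A_seq=1093 A_ack=2045 B_seq=2171 B_ack=1093
After event 3: A_seq=1093 A_ack=2045 B_seq=2332 B_ack=1093
After event 4: A_seq=1093 A_ack=2332 B_seq=2332 B_ack=1093

1093 2332 2332 1093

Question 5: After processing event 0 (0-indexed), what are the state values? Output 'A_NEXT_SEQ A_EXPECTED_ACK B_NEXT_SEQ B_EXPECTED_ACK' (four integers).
After event 0: A_seq=1000 A_ack=2045 B_seq=2045 B_ack=1000

1000 2045 2045 1000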